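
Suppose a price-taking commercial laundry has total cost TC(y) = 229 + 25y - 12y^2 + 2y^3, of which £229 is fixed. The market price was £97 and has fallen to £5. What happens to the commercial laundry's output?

AVC = 25 - 12y + 2y^2, minimized at y = 3 where min AVC = £7. MC = 25 - 24y + 6y^2.
With P = £97 above the shutdown price, P = MC gives y = 6.
At P = £5 < min AVC = £7, price no longer covers variable cost at any output, so the firm shuts down: y = 0.

Output falls from 6 to 0 (the firm shuts down)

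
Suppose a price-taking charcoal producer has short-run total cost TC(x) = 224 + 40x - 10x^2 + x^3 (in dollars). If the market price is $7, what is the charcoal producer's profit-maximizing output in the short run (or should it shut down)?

Shut down

Variable cost is VC = 40x - 10x^2 + x^3, so AVC = VC/x = 40 - 10x + x^2 and MC = dTC/dx = 40 - 20x + 3x^2.
The AVC parabola has its vertex at x = 10/2 = 5, where AVC = 40 - 10·5 + 5^2 = $15.
P = $7 lies below min AVC = $15; no output level covers variable cost.
Best response: produce nothing and absorb the $224 fixed cost.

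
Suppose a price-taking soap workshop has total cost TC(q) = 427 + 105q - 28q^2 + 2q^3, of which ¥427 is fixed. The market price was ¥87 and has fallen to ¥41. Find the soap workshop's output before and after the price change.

AVC = 105 - 28q + 2q^2, minimized at q = 7 where min AVC = ¥7. MC = 105 - 56q + 6q^2.
At P = ¥87 ≥ min AVC, set P = MC on the rising branch: q = 9.
At P = ¥41 ≥ min AVC, set P = MC: q = 8. The firm stays open but cuts output.

Output falls from 9 to 8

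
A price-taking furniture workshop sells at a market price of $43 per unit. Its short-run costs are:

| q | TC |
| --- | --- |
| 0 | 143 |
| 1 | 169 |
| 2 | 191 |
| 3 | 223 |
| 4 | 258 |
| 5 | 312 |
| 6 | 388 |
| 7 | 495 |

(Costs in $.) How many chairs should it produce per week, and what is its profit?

q = 4; profit = -$86

Profit at each row (π = 43q − TC): q=0: -143; q=1: -126; q=2: -105; q=3: -94; q=4: -86; q=5: -97; q=6: -130; q=7: -194.
Profit is maximized at q = 4. AVC there is 115/4 = $28.75 ≤ P, so producing beats shutting down (which would give -$143).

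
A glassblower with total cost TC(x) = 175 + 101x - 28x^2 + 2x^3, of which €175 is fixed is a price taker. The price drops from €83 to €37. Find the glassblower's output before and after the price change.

MC = 101 - 56x + 6x^2; the shutdown threshold is min AVC = €3 (at x = 7).
At P = €83 ≥ min AVC, set P = MC on the rising branch: x = 9.
At P = €37 ≥ min AVC, set P = MC: x = 8. The firm stays open but cuts output.

Output falls from 9 to 8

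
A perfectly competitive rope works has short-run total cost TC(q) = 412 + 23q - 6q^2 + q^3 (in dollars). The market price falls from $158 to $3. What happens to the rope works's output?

MC = 23 - 12q + 3q^2; the shutdown threshold is min AVC = $14 (at q = 3).
At P = $158 ≥ min AVC, set P = MC on the rising branch: q = 9.
At P = $3 < min AVC = $14, price no longer covers variable cost at any output, so the firm shuts down: q = 0.

Output falls from 9 to 0 (the firm shuts down)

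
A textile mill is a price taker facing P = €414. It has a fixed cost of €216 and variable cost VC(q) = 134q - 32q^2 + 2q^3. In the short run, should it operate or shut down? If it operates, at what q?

Variable cost is VC = 134q - 32q^2 + 2q^3, so AVC = VC/q = 134 - 32q + 2q^2 and MC = dTC/dq = 134 - 64q + 6q^2.
AVC hits its minimum where MC = AVC, at q = 8, giving min AVC = 134 - 32·8 + 2·8^2 = €6.
Because €414 ≥ €6, revenue can cover variable cost; the firm operates.
P = MC gives -280 - 64q + 6q^2 = 0, with roots -10/3 and 14. Take the larger (rising MC): q* = 14.
Check: AVC at q = 14 is €78 ≤ P, so revenue covers variable cost.
Profit = P·q − TC = 414·14 − 1308 = €4488.

Produce at q = 14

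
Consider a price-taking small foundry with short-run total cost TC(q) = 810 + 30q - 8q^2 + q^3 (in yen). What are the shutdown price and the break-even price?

Shutdown price = ¥14; break-even price = ¥129

AVC = 30 - 8q + q^2; minimized at q = 4, giving min AVC = ¥14. That is the shutdown price.
ATC = 810/q + 30 - 8q + q^2. Setting dATC/dq = −810/q^2 − 8 + 2q = 0 gives q = 9 (since 2·9^3 − 8·9^2 = 810).
min ATC = 810/9 + 30 − 8·9 + 9^2 = ¥129. That is the break-even price.
For ¥14 ≤ P < ¥129 the firm produces at a loss; below ¥14 it shuts down.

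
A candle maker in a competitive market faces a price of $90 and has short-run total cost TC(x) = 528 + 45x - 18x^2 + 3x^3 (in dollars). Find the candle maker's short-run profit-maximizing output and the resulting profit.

Profit = -$228 at x = 5

AVC = 45 - 18x + 3x^2 has its minimum $18 at x = 3; price $90 clears that bar, so the firm operates.
With MC = 45 - 36x + 9x^2, P = MC on the upward-sloping part at x* = 5.
TR = 90·5 = 450. TC = 528 + 150 = 678. Profit = 450 − 678 = -$228.
Shutting down would mean losing the fixed cost of $528, so operating at a loss of $228 is better by $300.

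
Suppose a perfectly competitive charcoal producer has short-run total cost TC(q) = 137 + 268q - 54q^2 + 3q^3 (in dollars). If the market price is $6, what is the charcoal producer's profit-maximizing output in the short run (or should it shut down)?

Shut down

From TC, MC = TC'(q) = 268 - 108q + 9q^2 and AVC = VC/q = 268 - 54q + 3q^2.
AVC hits its minimum where MC = AVC, at q = 9, giving min AVC = 268 - 54·9 + 3·9^2 = $25.
With P < min AVC ($6 < $25), every unit sold adds to the loss.
The firm minimizes its loss by shutting down and losing only its fixed cost of $137.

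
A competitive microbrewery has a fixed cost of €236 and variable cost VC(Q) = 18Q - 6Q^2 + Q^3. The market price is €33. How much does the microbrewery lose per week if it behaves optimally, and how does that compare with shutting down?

Profit = -€136 at Q = 5

AVC = 18 - 6Q + Q^2 has its minimum €9 at Q = 3; price €33 clears that bar, so the firm operates.
MC = 18 - 12Q + 3Q^2. Setting P = MC and taking the root on the rising branch gives Q* = 5.
TR = 33·5 = 165. TC = 236 + 65 = 301. Profit = 165 − 301 = -€136.
That loss of €136 beats the €236 the firm would lose by shutting down; producing recovers €100 of fixed cost.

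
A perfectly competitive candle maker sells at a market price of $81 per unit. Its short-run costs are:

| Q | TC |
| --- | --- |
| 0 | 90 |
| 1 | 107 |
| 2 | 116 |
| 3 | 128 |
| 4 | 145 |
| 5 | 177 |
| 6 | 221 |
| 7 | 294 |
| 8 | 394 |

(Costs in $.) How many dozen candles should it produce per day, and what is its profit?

Compute π = P·Q − TC at each output: Q=0: -90; Q=1: -26; Q=2: 46; Q=3: 115; Q=4: 179; Q=5: 228; Q=6: 265; Q=7: 273; Q=8: 254.
Profit is maximized at Q = 7. AVC there is 204/7 = $29.14 ≤ P, so producing beats shutting down (which would give -$90).

Q = 7; profit = $273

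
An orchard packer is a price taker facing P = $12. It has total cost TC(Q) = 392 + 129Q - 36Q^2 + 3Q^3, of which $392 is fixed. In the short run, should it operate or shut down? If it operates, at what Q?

Strip out fixed cost: VC = 129Q - 36Q^2 + 3Q^3. Then AVC = 129 - 36Q + 3Q^2 and MC = 129 - 72Q + 9Q^2.
AVC is minimized where dAVC/dQ = -36 + 6Q = 0, at Q = 6; min AVC = 129 - 36·6 + 3·6^2 = $21.
With P < min AVC ($12 < $21), every unit sold adds to the loss.
The firm minimizes its loss by shutting down and losing only its fixed cost of $392.

Shut down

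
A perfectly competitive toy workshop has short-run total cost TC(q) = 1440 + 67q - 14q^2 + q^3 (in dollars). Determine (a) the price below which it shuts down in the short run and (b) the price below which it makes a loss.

AVC = 67 - 14q + q^2; minimized at q = 7, giving min AVC = $18. That is the shutdown price.
ATC = 1440/q + 67 - 14q + q^2. Setting dATC/dq = −1440/q^2 − 14 + 2q = 0 gives q = 12 (since 2·12^3 − 14·12^2 = 1440).
min ATC = 1440/12 + 67 − 14·12 + 12^2 = $163. That is the break-even price.
For $18 ≤ P < $163 the firm produces at a loss; below $18 it shuts down.

Shutdown price = $18; break-even price = $163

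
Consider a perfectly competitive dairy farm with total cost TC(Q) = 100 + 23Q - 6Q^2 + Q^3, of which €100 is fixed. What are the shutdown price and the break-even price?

AVC = 23 - 6Q + Q^2; minimized at Q = 3, giving min AVC = €14. That is the shutdown price.
ATC = 100/Q + 23 - 6Q + Q^2. Setting dATC/dQ = −100/Q^2 − 6 + 2Q = 0 gives Q = 5 (since 2·5^3 − 6·5^2 = 100).
min ATC = 100/5 + 23 − 6·5 + 5^2 = €38. That is the break-even price.
For €14 ≤ P < €38 the firm produces at a loss; below €14 it shuts down.

Shutdown price = €14; break-even price = €38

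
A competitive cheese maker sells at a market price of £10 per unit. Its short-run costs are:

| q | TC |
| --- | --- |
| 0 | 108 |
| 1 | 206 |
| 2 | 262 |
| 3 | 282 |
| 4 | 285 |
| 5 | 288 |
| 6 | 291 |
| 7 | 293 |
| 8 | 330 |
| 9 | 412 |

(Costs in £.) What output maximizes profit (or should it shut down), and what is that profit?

q = 0 (shut down); profit = -£108

Compute π = P·q − TC at each output: q=0: -108; q=1: -196; q=2: -242; q=3: -252; q=4: -245; q=5: -238; q=6: -231; q=7: -223; q=8: -250; q=9: -322.
Profit is highest at q = 0. Equivalently, the lowest AVC in the table is 185/7 ≈ £26.43 at q = 7, and P = £10 falls below it — price never covers variable cost, so the firm shuts down and loses only its fixed cost.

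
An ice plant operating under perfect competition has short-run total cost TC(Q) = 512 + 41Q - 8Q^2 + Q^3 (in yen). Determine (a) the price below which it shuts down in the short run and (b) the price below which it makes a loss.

Shutdown price = min AVC. AVC = 41 - 8Q + Q^2, with vertex at Q = 4 and minimum ¥25.
ATC = 512/Q + 41 - 8Q + Q^2. Setting dATC/dQ = −512/Q^2 − 8 + 2Q = 0 gives Q = 8 (since 2·8^3 − 8·8^2 = 512).
min ATC = 512/8 + 41 − 8·8 + 8^2 = ¥105. That is the break-even price.
For ¥25 ≤ P < ¥105 the firm produces at a loss; below ¥25 it shuts down.

Shutdown price = ¥25; break-even price = ¥105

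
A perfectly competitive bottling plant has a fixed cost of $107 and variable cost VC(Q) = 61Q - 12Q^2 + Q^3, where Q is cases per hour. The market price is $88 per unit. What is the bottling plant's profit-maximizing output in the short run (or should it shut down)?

Produce at Q = 9

Variable cost is VC = 61Q - 12Q^2 + Q^3, so AVC = VC/Q = 61 - 12Q + Q^2 and MC = dTC/dQ = 61 - 24Q + 3Q^2.
AVC is minimized where dAVC/dQ = -12 + 2Q = 0, at Q = 6; min AVC = 61 - 12·6 + 6^2 = $25.
Because $88 ≥ $25, revenue can cover variable cost; the firm operates.
P = MC gives -27 - 24Q + 3Q^2 = 0, with roots -1 and 9. Take the larger (rising MC): Q* = 9.
Check: AVC at Q = 9 is $34 ≤ P, so revenue covers variable cost.
Profit = P·Q − TC = 88·9 − 413 = $379.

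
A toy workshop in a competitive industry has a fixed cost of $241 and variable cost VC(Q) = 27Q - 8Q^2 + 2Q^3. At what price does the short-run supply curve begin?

$19 per unit

The firm shuts down when price falls below the minimum of average variable cost. AVC = VC/Q = 27 - 8Q + 2Q^2.
dAVC/dQ = -8 + 4Q = 0 gives Q = 2. min AVC = 27 - 8·2 + 2·2^2 = 19.
For P < $19 the firm produces nothing.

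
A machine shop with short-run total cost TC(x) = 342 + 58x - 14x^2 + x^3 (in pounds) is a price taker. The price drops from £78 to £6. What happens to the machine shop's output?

Output falls from 10 to 0 (the firm shuts down)

MC = 58 - 28x + 3x^2; the shutdown threshold is min AVC = £9 (at x = 7).
With P = £78 above the shutdown price, P = MC gives x = 10.
At P = £6 < min AVC = £9, price no longer covers variable cost at any output, so the firm shuts down: x = 0.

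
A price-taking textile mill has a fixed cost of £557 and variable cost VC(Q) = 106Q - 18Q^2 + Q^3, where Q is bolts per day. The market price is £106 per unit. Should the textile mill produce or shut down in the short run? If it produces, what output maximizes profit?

Strip out fixed cost: VC = 106Q - 18Q^2 + Q^3. Then AVC = 106 - 18Q + Q^2 and MC = 106 - 36Q + 3Q^2.
The AVC parabola has its vertex at Q = 18/2 = 9, where AVC = 106 - 18·9 + 9^2 = £25.
Because £106 ≥ £25, revenue can cover variable cost; the firm operates.
P = MC gives -36Q + 3Q^2 = 0, with roots 0 and 12. Take the larger (rising MC): Q* = 12.
Check: AVC at Q = 12 is £34 ≤ P, so revenue covers variable cost.
Profit = P·Q − TC = 106·12 − 965 = £307.

Produce at Q = 12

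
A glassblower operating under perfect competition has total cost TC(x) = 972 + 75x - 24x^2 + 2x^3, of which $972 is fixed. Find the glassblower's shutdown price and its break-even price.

Shutdown price = $3; break-even price = $129

Shutdown price = min AVC. AVC = 75 - 24x + 2x^2, with vertex at x = 6 and minimum $3.
ATC = 972/x + 75 - 24x + 2x^2. Setting dATC/dx = −972/x^2 − 24 + 4x = 0 gives x = 9 (since 4·9^3 − 24·9^2 = 972).
min ATC = 972/9 + 75 − 24·9 + 2·9^2 = $129. That is the break-even price.
Between these two prices the firm operates at a loss; above $129 it earns a profit.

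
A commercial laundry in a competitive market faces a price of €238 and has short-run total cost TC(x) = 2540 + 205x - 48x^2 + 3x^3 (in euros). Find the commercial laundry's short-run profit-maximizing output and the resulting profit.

Profit = -€362 at x = 11

AVC = 205 - 48x + 3x^2; min AVC = €13 at x = 8. Since P = €238 ≥ min AVC, the firm produces.
With MC = 205 - 96x + 9x^2, P = MC on the upward-sloping part at x* = 11.
TR = 238·11 = 2618. TC = 2540 + 440 = 2980. Profit = 2618 − 2980 = -€362.
That loss of €362 beats the €2540 the firm would lose by shutting down; producing recovers €2178 of fixed cost.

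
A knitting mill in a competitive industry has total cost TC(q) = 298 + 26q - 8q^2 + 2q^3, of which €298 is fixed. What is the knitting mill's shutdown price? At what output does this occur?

Short-run supply begins at min AVC. From VC = 26q - 8q^2 + 2q^3, AVC = 26 - 8q + 2q^2.
dAVC/dq = -8 + 4q = 0 gives q = 2. min AVC = 26 - 8·2 + 2·2^2 = 18.
So the shutdown price is €18.

€18 per unit, at q = 2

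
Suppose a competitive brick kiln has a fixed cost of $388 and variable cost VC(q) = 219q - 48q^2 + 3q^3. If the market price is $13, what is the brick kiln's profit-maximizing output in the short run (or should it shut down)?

From TC, MC = TC'(q) = 219 - 96q + 9q^2 and AVC = VC/q = 219 - 48q + 3q^2.
The AVC parabola has its vertex at q = 48/6 = 8, where AVC = 219 - 48·8 + 3·8^2 = $27.
P = $13 lies below min AVC = $27; no output level covers variable cost.
Best response: produce nothing and absorb the $388 fixed cost.

Shut down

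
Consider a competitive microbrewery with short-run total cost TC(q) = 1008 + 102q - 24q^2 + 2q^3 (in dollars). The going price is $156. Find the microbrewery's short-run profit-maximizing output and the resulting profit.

AVC = 102 - 24q + 2q^2 has its minimum $30 at q = 6; price $156 clears that bar, so the firm operates.
With MC = 102 - 48q + 6q^2, P = MC on the upward-sloping part at q* = 9.
TR = 156·9 = 1404. TC = 1008 + 432 = 1440. Profit = 1404 − 1440 = -$36.
By producing, the firm covers all variable cost plus $972 of fixed cost; shutting down would lose the full $1008.

Profit = -$36 at q = 9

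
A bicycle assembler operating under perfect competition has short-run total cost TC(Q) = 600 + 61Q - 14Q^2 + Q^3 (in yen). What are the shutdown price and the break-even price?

Shutdown price = min AVC. AVC = 61 - 14Q + Q^2, with vertex at Q = 7 and minimum ¥12.
ATC = 600/Q + 61 - 14Q + Q^2. Setting dATC/dQ = −600/Q^2 − 14 + 2Q = 0 gives Q = 10 (since 2·10^3 − 14·10^2 = 600).
min ATC = 600/10 + 61 − 14·10 + 10^2 = ¥81. That is the break-even price.
Between these two prices the firm operates at a loss; above ¥81 it earns a profit.

Shutdown price = ¥12; break-even price = ¥81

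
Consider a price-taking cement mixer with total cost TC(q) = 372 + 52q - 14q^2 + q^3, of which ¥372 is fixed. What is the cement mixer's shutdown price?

¥3 per unit

The shutdown price is the minimum of AVC. VC = 52q - 14q^2 + q^3, so AVC = 52 - 14q + q^2.
At the minimum of AVC, MC = AVC. MC = 52 - 28q + 3q^2; setting MC = AVC gives 2q^2 - 14q = 0, so q = 7. min AVC = 3.
So the shutdown price is ¥3.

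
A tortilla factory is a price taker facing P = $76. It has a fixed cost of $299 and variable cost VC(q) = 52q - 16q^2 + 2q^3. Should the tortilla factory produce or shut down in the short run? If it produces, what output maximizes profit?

From TC, MC = TC'(q) = 52 - 32q + 6q^2 and AVC = VC/q = 52 - 16q + 2q^2.
AVC hits its minimum where MC = AVC, at q = 4, giving min AVC = 52 - 16·4 + 2·4^2 = $20.
Since P = $76 ≥ min AVC = $20, price covers variable cost and the firm should produce.
P = MC gives -24 - 32q + 6q^2 = 0, with roots -2/3 and 6. Take the larger (rising MC): q* = 6.
Check: AVC at q = 6 is $28 ≤ P, so revenue covers variable cost.
Profit = P·q − TC = 76·6 − 467 = -$11, a loss, but smaller than the $299 fixed cost the firm would lose by shutting down.

Produce at q = 6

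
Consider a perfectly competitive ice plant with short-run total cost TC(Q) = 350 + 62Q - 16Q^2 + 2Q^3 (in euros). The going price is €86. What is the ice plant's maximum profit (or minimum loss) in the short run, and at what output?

Profit = -€62 at Q = 6

AVC = 62 - 16Q + 2Q^2; min AVC = €30 at Q = 4. Since P = €86 ≥ min AVC, the firm produces.
MC = 62 - 32Q + 6Q^2. Setting P = MC and taking the root on the rising branch gives Q* = 6.
TR = 86·6 = 516. TC = 350 + 228 = 578. Profit = 516 − 578 = -€62.
By producing, the firm covers all variable cost plus €288 of fixed cost; shutting down would lose the full €350.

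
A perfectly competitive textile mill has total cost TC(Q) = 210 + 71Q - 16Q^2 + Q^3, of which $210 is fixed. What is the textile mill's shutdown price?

$7 per unit

Short-run supply begins at min AVC. From VC = 71Q - 16Q^2 + Q^3, AVC = 71 - 16Q + Q^2.
dAVC/dQ = -16 + 2Q = 0 gives Q = 8. min AVC = 71 - 16·8 + 8^2 = 7.
So the shutdown price is $7.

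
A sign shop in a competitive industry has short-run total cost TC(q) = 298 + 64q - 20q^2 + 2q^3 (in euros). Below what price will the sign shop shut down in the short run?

€14 per unit

The firm shuts down when price falls below the minimum of average variable cost. AVC = VC/q = 64 - 20q + 2q^2.
dAVC/dq = -20 + 4q = 0 gives q = 5. min AVC = 64 - 20·5 + 2·5^2 = 14.
For P < €14 the firm produces nothing.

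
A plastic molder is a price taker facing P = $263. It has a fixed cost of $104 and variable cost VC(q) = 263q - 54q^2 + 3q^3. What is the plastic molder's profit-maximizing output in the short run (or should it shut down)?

Variable cost is VC = 263q - 54q^2 + 3q^3, so AVC = VC/q = 263 - 54q + 3q^2 and MC = dTC/dq = 263 - 108q + 9q^2.
AVC is minimized where dAVC/dq = -54 + 6q = 0, at q = 9; min AVC = 263 - 54·9 + 3·9^2 = $20.
Since P = $263 ≥ min AVC = $20, price covers variable cost and the firm should produce.
Solving P = MC: -108q + 9q^2 = 0 ⇒ q = 0 or 12. On the upward-sloping branch, q* = 12.
Check: AVC at q = 12 is $47 ≤ P, so revenue covers variable cost.
Profit = P·q − TC = 263·12 − 668 = $2488.

Produce at q = 12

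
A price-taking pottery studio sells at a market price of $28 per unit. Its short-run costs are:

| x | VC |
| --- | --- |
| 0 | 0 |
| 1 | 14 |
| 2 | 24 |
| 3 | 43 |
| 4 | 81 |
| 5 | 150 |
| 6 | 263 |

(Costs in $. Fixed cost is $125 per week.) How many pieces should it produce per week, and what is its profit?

x = 3; profit = -$84

Compute π = P·x − TC at each output: x=0: -125; x=1: -111; x=2: -93; x=3: -84; x=4: -94; x=5: -135; x=6: -220.
Profit is maximized at x = 3. AVC there is 43/3 = $14.33 ≤ P, so producing beats shutting down (which would give -$125).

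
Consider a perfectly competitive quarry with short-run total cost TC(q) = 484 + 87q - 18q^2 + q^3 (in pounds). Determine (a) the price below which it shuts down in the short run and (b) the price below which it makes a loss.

Shutdown price = min AVC. AVC = 87 - 18q + q^2, with vertex at q = 9 and minimum £6.
ATC = 484/q + 87 - 18q + q^2. Setting dATC/dq = −484/q^2 − 18 + 2q = 0 gives q = 11 (since 2·11^3 − 18·11^2 = 484).
min ATC = 484/11 + 87 − 18·11 + 11^2 = £54. That is the break-even price.
Between these two prices the firm operates at a loss; above £54 it earns a profit.

Shutdown price = £6; break-even price = £54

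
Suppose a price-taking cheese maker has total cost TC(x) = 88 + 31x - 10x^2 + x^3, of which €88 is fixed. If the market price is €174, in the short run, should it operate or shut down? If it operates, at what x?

Produce at x = 11

Variable cost is VC = 31x - 10x^2 + x^3, so AVC = VC/x = 31 - 10x + x^2 and MC = dTC/dx = 31 - 20x + 3x^2.
AVC hits its minimum where MC = AVC, at x = 5, giving min AVC = 31 - 10·5 + 5^2 = €6.
Since P = €174 ≥ min AVC = €6, price covers variable cost and the firm should produce.
Set P = MC: 174 = 31 - 20x + 3x^2 → -143 - 20x + 3x^2 = 0. The roots are x = -13/3 and x = 11; the profit-maximizing output is on the rising part of MC, so x* = 11.
Check: AVC at x = 11 is €42 ≤ P, so revenue covers variable cost.
Profit = P·x − TC = 174·11 − 550 = €1364.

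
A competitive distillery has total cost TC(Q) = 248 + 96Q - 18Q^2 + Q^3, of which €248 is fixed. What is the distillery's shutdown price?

€15 per unit

Short-run supply begins at min AVC. From VC = 96Q - 18Q^2 + Q^3, AVC = 96 - 18Q + Q^2.
At the minimum of AVC, MC = AVC. MC = 96 - 36Q + 3Q^2; setting MC = AVC gives 2Q^2 - 18Q = 0, so Q = 9. min AVC = 15.
So the shutdown price is €15.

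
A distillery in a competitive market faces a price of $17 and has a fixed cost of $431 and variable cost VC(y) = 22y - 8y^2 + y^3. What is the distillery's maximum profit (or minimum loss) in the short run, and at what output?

Profit = -$381 at y = 5

AVC = 22 - 8y + y^2 has its minimum $6 at y = 4; price $17 clears that bar, so the firm operates.
With MC = 22 - 16y + 3y^2, P = MC on the upward-sloping part at y* = 5.
TR = 17·5 = 85. TC = 431 + 35 = 466. Profit = 85 − 466 = -$381.
Shutting down would mean losing the fixed cost of $431, so operating at a loss of $381 is better by $50.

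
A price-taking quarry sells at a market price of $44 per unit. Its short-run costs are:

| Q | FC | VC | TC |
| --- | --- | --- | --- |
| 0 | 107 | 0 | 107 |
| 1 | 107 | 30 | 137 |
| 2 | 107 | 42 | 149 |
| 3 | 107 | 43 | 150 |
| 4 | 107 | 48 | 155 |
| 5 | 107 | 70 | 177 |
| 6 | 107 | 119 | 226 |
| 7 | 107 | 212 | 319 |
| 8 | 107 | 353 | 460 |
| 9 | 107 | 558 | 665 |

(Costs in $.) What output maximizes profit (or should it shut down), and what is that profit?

Profit at each row (π = 44Q − TC): Q=0: -107; Q=1: -93; Q=2: -61; Q=3: -18; Q=4: 21; Q=5: 43; Q=6: 38; Q=7: -11; Q=8: -108; Q=9: -269.
Profit is maximized at Q = 5. AVC there is 70/5 = $14 ≤ P, so producing beats shutting down (which would give -$107).

Q = 5; profit = $43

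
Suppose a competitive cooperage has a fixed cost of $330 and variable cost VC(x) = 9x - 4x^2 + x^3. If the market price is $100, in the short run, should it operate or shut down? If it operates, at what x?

Produce at x = 7

Variable cost is VC = 9x - 4x^2 + x^3, so AVC = VC/x = 9 - 4x + x^2 and MC = dTC/dx = 9 - 8x + 3x^2.
AVC hits its minimum where MC = AVC, at x = 2, giving min AVC = 9 - 4·2 + 2^2 = $5.
Because $100 ≥ $5, revenue can cover variable cost; the firm operates.
Set P = MC: 100 = 9 - 8x + 3x^2 → -91 - 8x + 3x^2 = 0. The roots are x = -13/3 and x = 7; the profit-maximizing output is on the rising part of MC, so x* = 7.
Check: AVC at x = 7 is $30 ≤ P, so revenue covers variable cost.
Profit = P·x − TC = 100·7 − 540 = $160.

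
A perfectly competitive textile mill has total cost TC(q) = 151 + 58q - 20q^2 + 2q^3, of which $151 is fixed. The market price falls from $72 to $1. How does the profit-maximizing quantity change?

Output falls from 7 to 0 (the firm shuts down)

AVC = 58 - 20q + 2q^2, minimized at q = 5 where min AVC = $8. MC = 58 - 40q + 6q^2.
At P = $72 ≥ min AVC, set P = MC on the rising branch: q = 7.
At P = $1 < min AVC = $8, price no longer covers variable cost at any output, so the firm shuts down: q = 0.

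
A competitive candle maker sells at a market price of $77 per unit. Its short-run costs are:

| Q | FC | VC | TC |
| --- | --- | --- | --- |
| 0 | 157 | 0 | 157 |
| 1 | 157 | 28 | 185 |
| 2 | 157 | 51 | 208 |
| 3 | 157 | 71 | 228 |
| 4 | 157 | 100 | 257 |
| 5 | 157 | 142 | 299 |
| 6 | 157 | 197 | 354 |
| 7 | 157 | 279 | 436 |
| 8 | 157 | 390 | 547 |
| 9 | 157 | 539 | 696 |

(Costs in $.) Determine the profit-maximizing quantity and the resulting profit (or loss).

Q = 6; profit = $108

Compute π = P·Q − TC at each output: Q=0: -157; Q=1: -108; Q=2: -54; Q=3: 3; Q=4: 51; Q=5: 86; Q=6: 108; Q=7: 103; Q=8: 69; Q=9: -3.
Profit is maximized at Q = 6. AVC there is 197/6 = $32.83 ≤ P, so producing beats shutting down (which would give -$157).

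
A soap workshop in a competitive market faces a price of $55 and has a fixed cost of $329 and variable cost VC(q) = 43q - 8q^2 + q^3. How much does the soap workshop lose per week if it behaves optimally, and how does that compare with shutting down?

AVC = 43 - 8q + q^2; min AVC = $27 at q = 4. Since P = $55 ≥ min AVC, the firm produces.
With MC = 43 - 16q + 3q^2, P = MC on the upward-sloping part at q* = 6.
TR = 55·6 = 330. TC = 329 + 186 = 515. Profit = 330 − 515 = -$185.
By producing, the firm covers all variable cost plus $144 of fixed cost; shutting down would lose the full $329.

Profit = -$185 at q = 6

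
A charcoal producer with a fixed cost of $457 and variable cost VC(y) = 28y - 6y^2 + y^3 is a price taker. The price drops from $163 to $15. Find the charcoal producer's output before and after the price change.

Output falls from 9 to 0 (the firm shuts down)

MC = 28 - 12y + 3y^2; the shutdown threshold is min AVC = $19 (at y = 3).
With P = $163 above the shutdown price, P = MC gives y = 9.
At P = $15 < min AVC = $19, price no longer covers variable cost at any output, so the firm shuts down: y = 0.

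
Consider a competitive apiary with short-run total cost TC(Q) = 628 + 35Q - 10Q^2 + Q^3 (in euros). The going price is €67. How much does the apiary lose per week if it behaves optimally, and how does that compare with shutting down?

AVC = 35 - 10Q + Q^2; min AVC = €10 at Q = 5. Since P = €67 ≥ min AVC, the firm produces.
With MC = 35 - 20Q + 3Q^2, P = MC on the upward-sloping part at Q* = 8.
TR = 67·8 = 536. TC = 628 + 152 = 780. Profit = 536 − 780 = -€244.
Shutting down would mean losing the fixed cost of €628, so operating at a loss of €244 is better by €384.

Profit = -€244 at Q = 8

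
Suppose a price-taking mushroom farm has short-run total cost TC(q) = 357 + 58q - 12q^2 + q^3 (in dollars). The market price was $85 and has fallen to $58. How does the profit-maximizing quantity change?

MC = 58 - 24q + 3q^2; the shutdown threshold is min AVC = $22 (at q = 6).
With P = $85 above the shutdown price, P = MC gives q = 9.
At P = $58 ≥ min AVC, set P = MC: q = 8. The firm stays open but cuts output.

Output falls from 9 to 8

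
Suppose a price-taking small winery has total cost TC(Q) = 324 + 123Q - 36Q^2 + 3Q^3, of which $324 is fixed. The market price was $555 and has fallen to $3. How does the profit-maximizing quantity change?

Output falls from 12 to 0 (the firm shuts down)

AVC = 123 - 36Q + 3Q^2, minimized at Q = 6 where min AVC = $15. MC = 123 - 72Q + 9Q^2.
At P = $555 ≥ min AVC, set P = MC on the rising branch: Q = 12.
At P = $3 < min AVC = $15, price no longer covers variable cost at any output, so the firm shuts down: Q = 0.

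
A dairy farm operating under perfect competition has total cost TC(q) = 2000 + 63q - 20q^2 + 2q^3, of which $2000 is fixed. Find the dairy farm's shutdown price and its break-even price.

Shutdown price = $13; break-even price = $263

AVC = 63 - 20q + 2q^2; minimized at q = 5, giving min AVC = $13. That is the shutdown price.
ATC = 2000/q + 63 - 20q + 2q^2. Setting dATC/dq = −2000/q^2 − 20 + 4q = 0 gives q = 10 (since 4·10^3 − 20·10^2 = 2000).
min ATC = 2000/10 + 63 − 20·10 + 2·10^2 = $263. That is the break-even price.
Between these two prices the firm operates at a loss; above $263 it earns a profit.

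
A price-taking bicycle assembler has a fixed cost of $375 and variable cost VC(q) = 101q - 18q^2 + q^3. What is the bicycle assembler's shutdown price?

$20 per unit

The shutdown price is the minimum of AVC. VC = 101q - 18q^2 + q^3, so AVC = 101 - 18q + q^2.
dAVC/dq = -18 + 2q = 0 gives q = 9. min AVC = 101 - 18·9 + 9^2 = 20.
The firm shuts down for any P below $20.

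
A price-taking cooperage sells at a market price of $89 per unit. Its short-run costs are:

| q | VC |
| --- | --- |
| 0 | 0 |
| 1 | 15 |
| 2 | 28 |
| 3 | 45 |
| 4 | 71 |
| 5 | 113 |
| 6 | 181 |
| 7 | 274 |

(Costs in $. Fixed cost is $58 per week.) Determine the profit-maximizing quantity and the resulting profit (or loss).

Profit at each row (π = 89q − TC): q=0: -58; q=1: 16; q=2: 92; q=3: 164; q=4: 227; q=5: 274; q=6: 295; q=7: 291.
Profit is maximized at q = 6. AVC there is 181/6 = $30.17 ≤ P, so producing beats shutting down (which would give -$58).

q = 6; profit = $295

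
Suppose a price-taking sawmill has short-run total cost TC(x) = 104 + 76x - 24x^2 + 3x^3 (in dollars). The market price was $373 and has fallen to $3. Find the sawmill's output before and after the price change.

AVC = 76 - 24x + 3x^2, minimized at x = 4 where min AVC = $28. MC = 76 - 48x + 9x^2.
With P = $373 above the shutdown price, P = MC gives x = 9.
At P = $3 < min AVC = $28, price no longer covers variable cost at any output, so the firm shuts down: x = 0.

Output falls from 9 to 0 (the firm shuts down)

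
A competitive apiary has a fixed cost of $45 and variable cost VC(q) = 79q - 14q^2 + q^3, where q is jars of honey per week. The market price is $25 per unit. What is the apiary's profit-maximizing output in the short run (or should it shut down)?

From TC, MC = TC'(q) = 79 - 28q + 3q^2 and AVC = VC/q = 79 - 14q + q^2.
AVC hits its minimum where MC = AVC, at q = 7, giving min AVC = 79 - 14·7 + 7^2 = $30.
Since P = $25 < min AVC = $30, price fails to cover variable cost at any output.
Best response: produce nothing and absorb the $45 fixed cost.

Shut down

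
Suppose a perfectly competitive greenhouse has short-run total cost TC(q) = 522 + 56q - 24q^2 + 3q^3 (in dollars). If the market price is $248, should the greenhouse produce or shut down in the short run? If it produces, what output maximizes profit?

Produce at q = 8

Variable cost is VC = 56q - 24q^2 + 3q^3, so AVC = VC/q = 56 - 24q + 3q^2 and MC = dTC/dq = 56 - 48q + 9q^2.
The AVC parabola has its vertex at q = 24/6 = 4, where AVC = 56 - 24·4 + 3·4^2 = $8.
P = $248 exceeds min AVC = $8, so the firm stays open.
Solving P = MC: -192 - 48q + 9q^2 = 0 ⇒ q = -8/3 or 8. On the upward-sloping branch, q* = 8.
Check: AVC at q = 8 is $56 ≤ P, so revenue covers variable cost.
Profit = P·q − TC = 248·8 − 970 = $1014.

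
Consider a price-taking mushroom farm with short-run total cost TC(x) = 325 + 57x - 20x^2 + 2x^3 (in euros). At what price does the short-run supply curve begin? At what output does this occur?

€7 per unit, at x = 5

The shutdown price is the minimum of AVC. VC = 57x - 20x^2 + 2x^3, so AVC = 57 - 20x + 2x^2.
At the minimum of AVC, MC = AVC. MC = 57 - 40x + 6x^2; setting MC = AVC gives 4x^2 - 20x = 0, so x = 5. min AVC = 7.
For P < €7 the firm produces nothing.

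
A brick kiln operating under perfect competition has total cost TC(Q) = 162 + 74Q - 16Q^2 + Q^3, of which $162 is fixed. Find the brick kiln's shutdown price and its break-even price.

AVC = 74 - 16Q + Q^2; minimized at Q = 8, giving min AVC = $10. That is the shutdown price.
ATC = 162/Q + 74 - 16Q + Q^2. Setting dATC/dQ = −162/Q^2 − 16 + 2Q = 0 gives Q = 9 (since 2·9^3 − 16·9^2 = 162).
min ATC = 162/9 + 74 − 16·9 + 9^2 = $29. That is the break-even price.
For $10 ≤ P < $29 the firm produces at a loss; below $10 it shuts down.

Shutdown price = $10; break-even price = $29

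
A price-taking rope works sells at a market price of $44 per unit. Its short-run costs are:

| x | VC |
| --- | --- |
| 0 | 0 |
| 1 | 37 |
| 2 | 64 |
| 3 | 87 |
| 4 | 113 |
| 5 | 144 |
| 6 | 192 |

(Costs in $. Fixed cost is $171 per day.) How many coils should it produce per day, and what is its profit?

Tabulate TR − TC: x=0: -171; x=1: -164; x=2: -147; x=3: -126; x=4: -108; x=5: -95; x=6: -99.
Profit is maximized at x = 5. AVC there is 144/5 = $28.80 ≤ P, so producing beats shutting down (which would give -$171).

x = 5; profit = -$95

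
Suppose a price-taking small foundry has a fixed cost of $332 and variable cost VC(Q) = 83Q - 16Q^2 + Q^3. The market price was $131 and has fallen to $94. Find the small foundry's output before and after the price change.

AVC = 83 - 16Q + Q^2, minimized at Q = 8 where min AVC = $19. MC = 83 - 32Q + 3Q^2.
At P = $131 ≥ min AVC, set P = MC on the rising branch: Q = 12.
At P = $94 ≥ min AVC, set P = MC: Q = 11. The firm stays open but cuts output.

Output falls from 12 to 11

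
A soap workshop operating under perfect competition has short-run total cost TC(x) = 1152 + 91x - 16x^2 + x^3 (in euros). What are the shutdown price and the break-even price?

Shutdown price = €27; break-even price = €139

Shutdown price = min AVC. AVC = 91 - 16x + x^2, with vertex at x = 8 and minimum €27.
ATC = 1152/x + 91 - 16x + x^2. Setting dATC/dx = −1152/x^2 − 16 + 2x = 0 gives x = 12 (since 2·12^3 − 16·12^2 = 1152).
min ATC = 1152/12 + 91 − 16·12 + 12^2 = €139. That is the break-even price.
Between these two prices the firm operates at a loss; above €139 it earns a profit.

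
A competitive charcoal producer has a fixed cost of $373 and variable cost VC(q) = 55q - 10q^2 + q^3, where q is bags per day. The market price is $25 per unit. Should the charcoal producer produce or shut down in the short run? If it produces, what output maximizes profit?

Shut down

From TC, MC = TC'(q) = 55 - 20q + 3q^2 and AVC = VC/q = 55 - 10q + q^2.
AVC hits its minimum where MC = AVC, at q = 5, giving min AVC = 55 - 10·5 + 5^2 = $30.
P = $25 lies below min AVC = $30; no output level covers variable cost.
Shutting down limits the loss to fixed cost, $373.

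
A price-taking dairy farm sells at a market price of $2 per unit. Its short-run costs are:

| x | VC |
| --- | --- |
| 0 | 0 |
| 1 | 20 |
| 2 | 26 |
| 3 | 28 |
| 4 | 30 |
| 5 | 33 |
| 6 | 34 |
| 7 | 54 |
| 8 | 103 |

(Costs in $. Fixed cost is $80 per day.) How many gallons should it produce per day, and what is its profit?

x = 0 (shut down); profit = -$80

Profit at each row (π = 2x − TC): x=0: -80; x=1: -98; x=2: -102; x=3: -102; x=4: -102; x=5: -103; x=6: -102; x=7: -120; x=8: -167.
Profit is highest at x = 0. Equivalently, the lowest AVC in the table is 34/6 ≈ $5.67 at x = 6, and P = $2 falls below it — price never covers variable cost, so the firm shuts down and loses only its fixed cost.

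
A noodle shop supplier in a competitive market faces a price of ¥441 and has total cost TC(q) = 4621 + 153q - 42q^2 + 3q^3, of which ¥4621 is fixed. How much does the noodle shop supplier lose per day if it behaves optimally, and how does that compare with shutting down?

Profit = -¥301 at q = 12

AVC = 153 - 42q + 3q^2 has its minimum ¥6 at q = 7; price ¥441 clears that bar, so the firm operates.
MC = 153 - 84q + 9q^2. Setting P = MC and taking the root on the rising branch gives q* = 12.
TR = 441·12 = 5292. TC = 4621 + 972 = 5593. Profit = 5292 − 5593 = -¥301.
By producing, the firm covers all variable cost plus ¥4320 of fixed cost; shutting down would lose the full ¥4621.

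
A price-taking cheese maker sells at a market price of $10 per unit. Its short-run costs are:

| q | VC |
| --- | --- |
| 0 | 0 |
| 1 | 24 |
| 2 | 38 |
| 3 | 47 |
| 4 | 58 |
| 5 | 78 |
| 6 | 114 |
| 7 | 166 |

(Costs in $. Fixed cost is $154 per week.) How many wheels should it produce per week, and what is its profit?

Profit at each row (π = 10q − TC): q=0: -154; q=1: -168; q=2: -172; q=3: -171; q=4: -172; q=5: -182; q=6: -208; q=7: -250.
Profit is highest at q = 0. Equivalently, the lowest AVC in the table is 58/4 ≈ $14.50 at q = 4, and P = $10 falls below it — price never covers variable cost, so the firm shuts down and loses only its fixed cost.

q = 0 (shut down); profit = -$154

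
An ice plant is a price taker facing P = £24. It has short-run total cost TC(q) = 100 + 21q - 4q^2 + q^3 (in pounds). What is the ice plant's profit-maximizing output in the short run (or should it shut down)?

From TC, MC = TC'(q) = 21 - 8q + 3q^2 and AVC = VC/q = 21 - 4q + q^2.
AVC is minimized where dAVC/dq = -4 + 2q = 0, at q = 2; min AVC = 21 - 4·2 + 2^2 = £17.
Because £24 ≥ £17, revenue can cover variable cost; the firm operates.
P = MC gives -3 - 8q + 3q^2 = 0, with roots -1/3 and 3. Take the larger (rising MC): q* = 3.
Check: AVC at q = 3 is £18 ≤ P, so revenue covers variable cost.
Profit = P·q − TC = 24·3 − 154 = -£82, a loss, but smaller than the £100 fixed cost the firm would lose by shutting down.

Produce at q = 3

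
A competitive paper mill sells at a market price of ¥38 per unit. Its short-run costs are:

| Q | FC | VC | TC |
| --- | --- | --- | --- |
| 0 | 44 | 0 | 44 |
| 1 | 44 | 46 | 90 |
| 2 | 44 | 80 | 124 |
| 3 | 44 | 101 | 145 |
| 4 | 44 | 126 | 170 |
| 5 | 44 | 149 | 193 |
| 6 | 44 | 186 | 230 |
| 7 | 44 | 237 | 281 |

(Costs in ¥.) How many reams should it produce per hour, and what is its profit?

Q = 6; profit = -¥2

Compute π = P·Q − TC at each output: Q=0: -44; Q=1: -52; Q=2: -48; Q=3: -31; Q=4: -18; Q=5: -3; Q=6: -2; Q=7: -15.
Profit is maximized at Q = 6. AVC there is 186/6 = ¥31 ≤ P, so producing beats shutting down (which would give -¥44).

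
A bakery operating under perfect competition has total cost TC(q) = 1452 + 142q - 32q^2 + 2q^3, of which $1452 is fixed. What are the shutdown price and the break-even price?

AVC = 142 - 32q + 2q^2; minimized at q = 8, giving min AVC = $14. That is the shutdown price.
ATC = 1452/q + 142 - 32q + 2q^2. Setting dATC/dq = −1452/q^2 − 32 + 4q = 0 gives q = 11 (since 4·11^3 − 32·11^2 = 1452).
min ATC = 1452/11 + 142 − 32·11 + 2·11^2 = $164. That is the break-even price.
For $14 ≤ P < $164 the firm produces at a loss; below $14 it shuts down.

Shutdown price = $14; break-even price = $164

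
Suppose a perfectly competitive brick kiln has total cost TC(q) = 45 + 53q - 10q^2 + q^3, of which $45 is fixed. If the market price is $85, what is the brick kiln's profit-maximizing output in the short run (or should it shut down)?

From TC, MC = TC'(q) = 53 - 20q + 3q^2 and AVC = VC/q = 53 - 10q + q^2.
AVC is minimized where dAVC/dq = -10 + 2q = 0, at q = 5; min AVC = 53 - 10·5 + 5^2 = $28.
Because $85 ≥ $28, revenue can cover variable cost; the firm operates.
P = MC gives -32 - 20q + 3q^2 = 0, with roots -4/3 and 8. Take the larger (rising MC): q* = 8.
Check: AVC at q = 8 is $37 ≤ P, so revenue covers variable cost.
Profit = P·q − TC = 85·8 − 341 = $339.

Produce at q = 8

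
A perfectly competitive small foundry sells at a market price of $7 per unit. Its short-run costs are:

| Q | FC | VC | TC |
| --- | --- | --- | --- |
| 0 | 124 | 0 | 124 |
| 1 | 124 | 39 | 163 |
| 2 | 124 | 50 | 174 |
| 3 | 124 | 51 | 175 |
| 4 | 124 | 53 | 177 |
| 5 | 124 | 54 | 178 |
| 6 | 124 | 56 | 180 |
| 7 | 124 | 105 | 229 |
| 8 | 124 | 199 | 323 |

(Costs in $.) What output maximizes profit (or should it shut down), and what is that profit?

Compute π = P·Q − TC at each output: Q=0: -124; Q=1: -156; Q=2: -160; Q=3: -154; Q=4: -149; Q=5: -143; Q=6: -138; Q=7: -180; Q=8: -267.
Profit is highest at Q = 0. Equivalently, the lowest AVC in the table is 56/6 ≈ $9.33 at Q = 6, and P = $7 falls below it — price never covers variable cost, so the firm shuts down and loses only its fixed cost.

Q = 0 (shut down); profit = -$124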